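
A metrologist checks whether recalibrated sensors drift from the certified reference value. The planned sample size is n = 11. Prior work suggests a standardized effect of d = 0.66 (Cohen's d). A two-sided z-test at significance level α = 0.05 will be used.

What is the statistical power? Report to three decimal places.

Noncentrality parameter: δ = d·√n = 0.66 × √11 = 2.1890
Critical value for a two-sided test at α = 0.05: z_{α/2} = 1.960.
Power = Φ(δ − 1.960) + Φ(−δ − 1.960) = Φ(0.229) + Φ(-4.149) = 0.5906 + 0.0000 = 0.5906.

Power ≈ 0.591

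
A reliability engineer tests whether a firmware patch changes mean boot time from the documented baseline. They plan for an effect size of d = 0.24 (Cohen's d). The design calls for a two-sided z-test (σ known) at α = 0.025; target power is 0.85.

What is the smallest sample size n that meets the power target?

Set Φ(δ − 2.241) = 0.85; then δ − 2.241 = Φ⁻¹(0.85) = 1.036, giving δ = 3.278.
(Ignoring the negligible lower-tail rejection probability gives the usual closed-form inversion.)
δ = d·√n ⇒ n = (δ/d)² = (3.278 / 0.24)² = 186.53.
Round up to the next whole unit.

n = 187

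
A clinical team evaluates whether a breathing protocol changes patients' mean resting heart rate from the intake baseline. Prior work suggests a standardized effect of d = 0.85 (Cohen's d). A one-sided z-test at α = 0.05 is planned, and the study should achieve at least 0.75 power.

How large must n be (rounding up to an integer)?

n = 8

Set Φ(δ − 1.645) = 0.75; then δ − 1.645 = Φ⁻¹(0.75) = 0.674, giving δ = 2.319.
δ = d·√n ⇒ n = (δ/d)² = (2.319 / 0.85)² = 7.45.
Round up to the next whole unit.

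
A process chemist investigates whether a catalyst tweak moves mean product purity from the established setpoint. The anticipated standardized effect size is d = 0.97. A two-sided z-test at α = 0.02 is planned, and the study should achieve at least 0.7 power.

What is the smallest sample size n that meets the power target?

For power 0.7 need Φ(δ − z_{0.01}) = 0.7, so δ = z_{0.01} + z_{0.30} = 2.326 + 0.524 = 2.851.
(For δ > 0 the lower-tail rejection region contributes negligibly to power, so the one-term inversion is standard.)
δ = d·√n ⇒ n = (δ/d)² = (2.851 / 0.97)² = 8.64.
Rounding up, n = 9.

n = 9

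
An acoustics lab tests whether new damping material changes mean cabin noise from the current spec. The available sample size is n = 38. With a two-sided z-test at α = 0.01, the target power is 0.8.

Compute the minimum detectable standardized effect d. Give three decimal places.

Need Φ(δ − 2.576) = 0.8, so δ = 2.576 + 0.842 = 3.417.
(The second rejection-region term Φ(−δ − z_{α/2}) is negligible and dropped.)
δ = d·√n ⇒ d = δ/√n = 3.417/√38 = 0.5544.

d ≈ 0.554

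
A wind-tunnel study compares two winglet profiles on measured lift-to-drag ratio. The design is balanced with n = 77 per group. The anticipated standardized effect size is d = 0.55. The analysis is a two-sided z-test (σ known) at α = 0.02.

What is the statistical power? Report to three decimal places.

Power ≈ 0.861

Noncentrality parameter: δ = d·√(n/2) = 0.55 × √(77/2) = 3.4127
Two-sided α = 0.02 → critical value z_{0.01} = 2.326.
Power = Φ(δ − 2.326) + Φ(−δ − 2.326) = Φ(1.086) + Φ(-5.739) = 0.8613 + 0.0000 = 0.8613.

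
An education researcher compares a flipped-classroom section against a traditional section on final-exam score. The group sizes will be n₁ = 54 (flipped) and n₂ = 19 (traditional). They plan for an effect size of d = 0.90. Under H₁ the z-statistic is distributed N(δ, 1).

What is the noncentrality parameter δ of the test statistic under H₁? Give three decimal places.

δ ≈ 3.374

The noncentrality parameter scales effect size by the design's sample-size factor: δ = d / √(1/n₁ + 1/n₂) = 0.90 / √(1/54 + 1/19) = 3.3741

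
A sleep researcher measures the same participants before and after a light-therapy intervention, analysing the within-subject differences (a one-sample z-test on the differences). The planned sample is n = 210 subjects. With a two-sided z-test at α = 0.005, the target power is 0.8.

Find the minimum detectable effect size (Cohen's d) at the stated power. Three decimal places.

Required noncentrality: δ = z_{0.0025} + z_{0.20} = 2.807 + 0.842 = 3.649.
(Lower-tail contribution to power is negligible for δ > 0.)
δ = d·√n ⇒ d = δ/√n = 3.649/√210 = 0.2518.

d ≈ 0.252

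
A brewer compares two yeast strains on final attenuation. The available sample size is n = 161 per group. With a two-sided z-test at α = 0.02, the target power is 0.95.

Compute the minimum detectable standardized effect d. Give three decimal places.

d ≈ 0.443

Required noncentrality: δ = z_{0.01} + z_{0.05} = 2.326 + 1.645 = 3.971.
(Lower-tail contribution to power is negligible for δ > 0.)
δ = d·√(n/2) ⇒ d = δ/√(n/2) = 3.971/√(161/2) = 0.4426.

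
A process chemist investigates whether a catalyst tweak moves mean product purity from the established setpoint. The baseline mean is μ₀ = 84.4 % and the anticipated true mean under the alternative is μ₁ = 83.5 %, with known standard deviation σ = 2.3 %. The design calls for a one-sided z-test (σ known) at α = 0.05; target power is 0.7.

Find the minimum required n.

Standardized effect: d = |μ₁ − μ₀| / σ = |83.5 − 84.4| / 2.3 = 0.3913
Set Φ(δ − 1.645) = 0.7; then δ − 1.645 = Φ⁻¹(0.7) = 0.524, giving δ = 2.169.
δ = d·√n ⇒ n = (δ/d)² = (2.169 / 0.3913)² = 30.73.
Round up to the next whole unit.

n = 31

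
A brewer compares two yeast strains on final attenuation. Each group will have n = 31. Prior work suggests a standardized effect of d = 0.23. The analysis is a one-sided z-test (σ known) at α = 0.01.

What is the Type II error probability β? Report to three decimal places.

Noncentrality parameter: δ = d·√(n/2) = 0.23 × √(31/2) = 0.9055
Critical value for a one-sided test at α = 0.01: z_α = 2.326.
Power = P(Z > 2.326 − δ) = Φ(-1.421) = 0.0777.
Type II error: β = 1 − power = 1 − 0.0777 = 0.9223.

β ≈ 0.922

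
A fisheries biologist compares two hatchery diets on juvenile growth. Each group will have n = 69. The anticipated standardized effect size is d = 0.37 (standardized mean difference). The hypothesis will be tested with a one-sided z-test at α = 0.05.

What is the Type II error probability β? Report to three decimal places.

β ≈ 0.299

Noncentrality parameter: δ = d·√(n/2) = 0.37 × √(69/2) = 2.1733
One-sided α = 0.05 → critical value z_{0.05} = 1.645.
Power = P(Z > 1.645 − δ) = Φ(0.528) = 0.7014.
Type II error: β = 1 − power = 1 − 0.7014 = 0.2986.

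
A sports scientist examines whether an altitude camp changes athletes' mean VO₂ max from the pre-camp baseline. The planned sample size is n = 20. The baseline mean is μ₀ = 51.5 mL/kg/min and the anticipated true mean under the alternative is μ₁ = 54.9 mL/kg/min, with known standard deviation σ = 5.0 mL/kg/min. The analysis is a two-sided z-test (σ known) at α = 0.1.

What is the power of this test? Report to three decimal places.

Power ≈ 0.919

Standardized effect: d = |μ₁ − μ₀| / σ = |54.9 − 51.5| / 5.0 = 0.6800
Noncentrality parameter: δ = d·√n = 0.6800 × √20 = 3.0411
Two-sided α = 0.1 → critical value z_{0.05} = 1.645.
Power = Φ(δ − 1.645) + Φ(−δ − 1.645) = Φ(1.396) + Φ(-4.686) = 0.9187 + 0.0000 = 0.9187.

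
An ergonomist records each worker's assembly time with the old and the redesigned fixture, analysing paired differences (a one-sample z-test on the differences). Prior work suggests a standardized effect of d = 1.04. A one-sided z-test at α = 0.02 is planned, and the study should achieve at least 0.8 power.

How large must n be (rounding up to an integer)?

n = 8

For power 0.8 need Φ(δ − z_{0.02}) = 0.8, so δ = z_{0.02} + z_{0.20} = 2.054 + 0.842 = 2.895.
δ = d·√n ⇒ n = (δ/d)² = (2.895 / 1.04)² = 7.75.
Rounding up, n = 8.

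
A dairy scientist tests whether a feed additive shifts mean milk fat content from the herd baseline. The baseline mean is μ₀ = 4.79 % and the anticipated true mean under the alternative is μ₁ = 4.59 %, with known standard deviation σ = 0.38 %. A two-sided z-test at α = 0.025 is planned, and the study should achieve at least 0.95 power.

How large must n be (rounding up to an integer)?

n = 55

Standardized effect: d = |μ₁ − μ₀| / σ = |4.59 − 4.79| / 0.38 = 0.5263
Set Φ(δ − 2.241) = 0.95; then δ − 2.241 = Φ⁻¹(0.95) = 1.645, giving δ = 3.886.
(Ignoring the negligible lower-tail rejection probability gives the usual closed-form inversion.)
δ = d·√n ⇒ n = (δ/d)² = (3.886 / 0.5263)² = 54.52.
Round up to the next whole unit.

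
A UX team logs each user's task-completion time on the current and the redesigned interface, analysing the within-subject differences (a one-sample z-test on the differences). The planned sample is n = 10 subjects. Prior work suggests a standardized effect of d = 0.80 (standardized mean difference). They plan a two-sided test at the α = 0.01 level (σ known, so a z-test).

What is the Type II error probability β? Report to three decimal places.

Noncentrality parameter: δ = d·√n = 0.80 × √10 = 2.5298
Critical value for a two-sided test at α = 0.01: z_{α/2} = 2.576.
Power = Φ(δ − 2.576) + Φ(−δ − 2.576) = Φ(-0.046) + Φ(-5.106) = 0.4817 + 0.0000 = 0.4817.
Type II error: β = 1 − power = 1 − 0.4817 = 0.5183.

β ≈ 0.518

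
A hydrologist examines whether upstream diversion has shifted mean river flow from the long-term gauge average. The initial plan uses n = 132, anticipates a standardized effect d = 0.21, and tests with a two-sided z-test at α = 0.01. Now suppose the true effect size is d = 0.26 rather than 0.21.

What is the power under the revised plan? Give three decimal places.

With d = 0.26: δ = d·√n = 0.26 × √132 = 2.9872. Critical value z_{0.005} = 2.576.
Revised power = Φ(δ − 2.576) + Φ(−δ − 2.576) = Φ(0.411) + Φ(-5.563) = 0.6596 + 0.0000 = 0.6596.

Power ≈ 0.660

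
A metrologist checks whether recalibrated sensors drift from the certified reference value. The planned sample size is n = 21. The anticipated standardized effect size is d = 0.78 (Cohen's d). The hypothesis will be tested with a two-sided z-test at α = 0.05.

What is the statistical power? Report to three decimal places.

Power ≈ 0.947

Noncentrality parameter: δ = d·√n = 0.78 × √21 = 3.5744
Two-sided α = 0.05 → critical value z_{0.025} = 1.960.
Power = Φ(δ − 1.960) + Φ(−δ − 1.960) = Φ(1.614) + Φ(-5.534) = 0.9468 + 0.0000 = 0.9468.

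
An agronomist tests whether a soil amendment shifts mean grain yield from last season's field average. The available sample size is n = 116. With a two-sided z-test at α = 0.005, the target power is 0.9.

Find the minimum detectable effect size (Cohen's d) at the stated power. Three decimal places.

d ≈ 0.380

Need Φ(δ − 2.807) = 0.9, so δ = 2.807 + 1.282 = 4.089.
(The second rejection-region term Φ(−δ − z_{α/2}) is negligible and dropped.)
δ = d·√n ⇒ d = δ/√n = 4.089/√116 = 0.3796.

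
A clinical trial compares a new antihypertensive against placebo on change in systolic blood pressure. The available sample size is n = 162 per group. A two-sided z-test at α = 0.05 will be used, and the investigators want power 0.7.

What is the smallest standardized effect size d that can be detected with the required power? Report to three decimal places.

Required noncentrality: δ = z_{0.025} + z_{0.30} = 1.960 + 0.524 = 2.484.
(The second rejection-region term Φ(−δ − z_{α/2}) is negligible and dropped.)
δ = d·√(n/2) ⇒ d = δ/√(n/2) = 2.484/√(162/2) = 0.2760.

d ≈ 0.276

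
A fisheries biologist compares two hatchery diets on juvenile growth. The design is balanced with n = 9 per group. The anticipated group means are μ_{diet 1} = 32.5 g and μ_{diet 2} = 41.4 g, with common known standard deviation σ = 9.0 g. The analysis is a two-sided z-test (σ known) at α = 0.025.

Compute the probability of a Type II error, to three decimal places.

β ≈ 0.557

Standardized effect: d = |μ_{diet 1} − μ_{diet 2}| / σ = |32.5 − 41.4| / 9.0 = 0.9889
Noncentrality parameter: δ = d·√(n/2) = 0.9889 × √(9/2) = 2.0978
Critical value for a two-sided test at α = 0.025: z_{α/2} = 2.241.
Power = Φ(δ − 2.241) + Φ(−δ − 2.241) = Φ(-0.144) + Φ(-4.339) = 0.4429 + 0.0000 = 0.4429.
Type II error: β = 1 − power = 1 − 0.4429 = 0.5571.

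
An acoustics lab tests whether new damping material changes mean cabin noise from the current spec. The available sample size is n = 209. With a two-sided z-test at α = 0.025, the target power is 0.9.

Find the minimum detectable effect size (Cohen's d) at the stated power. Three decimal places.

Need Φ(δ − 2.241) = 0.9, so δ = 2.241 + 1.282 = 3.523.
(The second rejection-region term Φ(−δ − z_{α/2}) is negligible and dropped.)
δ = d·√n ⇒ d = δ/√n = 3.523/√209 = 0.2437.

d ≈ 0.244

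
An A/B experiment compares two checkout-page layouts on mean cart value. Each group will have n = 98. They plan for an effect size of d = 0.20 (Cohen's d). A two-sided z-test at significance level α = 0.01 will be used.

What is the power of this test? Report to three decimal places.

Noncentrality parameter: δ = d·√(n/2) = 0.20 × √(98/2) = 1.4000
Two-sided α = 0.01 → critical value z_{0.005} = 2.576.
Power = Φ(δ − 2.576) + Φ(−δ − 2.576) = Φ(-1.176) + Φ(-3.976) = 0.1198 + 0.0000 = 0.1199.

Power ≈ 0.120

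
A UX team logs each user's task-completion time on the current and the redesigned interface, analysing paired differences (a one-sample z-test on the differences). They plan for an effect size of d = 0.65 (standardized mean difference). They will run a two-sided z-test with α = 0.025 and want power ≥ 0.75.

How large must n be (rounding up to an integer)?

n = 21

For power 0.75 need Φ(δ − z_{0.0125}) = 0.75, so δ = z_{0.0125} + z_{0.25} = 2.241 + 0.674 = 2.916.
(Ignoring the negligible lower-tail rejection probability gives the usual closed-form inversion.)
δ = d·√n ⇒ n = (δ/d)² = (2.916 / 0.65)² = 20.12.
Round up to the next whole unit.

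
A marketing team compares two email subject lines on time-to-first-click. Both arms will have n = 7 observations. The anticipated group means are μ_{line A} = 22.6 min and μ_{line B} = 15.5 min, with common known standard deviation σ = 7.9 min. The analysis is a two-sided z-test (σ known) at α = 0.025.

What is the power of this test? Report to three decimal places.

Power ≈ 0.288

Standardized effect: d = |μ_{line A} − μ_{line B}| / σ = |22.6 − 15.5| / 7.9 = 0.8987
Noncentrality parameter: δ = d·√(n/2) = 0.8987 × √(7/2) = 1.6814
Critical value for a two-sided test at α = 0.025: z_{α/2} = 2.241.
Power = Φ(δ − 2.241) + Φ(−δ − 2.241) = Φ(-0.560) + Φ(-3.923) = 0.2877 + 0.0000 = 0.2878.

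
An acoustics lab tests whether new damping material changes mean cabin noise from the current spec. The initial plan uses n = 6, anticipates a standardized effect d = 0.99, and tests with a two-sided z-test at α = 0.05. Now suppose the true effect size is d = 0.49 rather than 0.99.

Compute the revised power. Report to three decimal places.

Power ≈ 0.225

With d = 0.49: δ = d·√n = 0.49 × √6 = 1.2002. Critical value z_{0.025} = 1.960.
Revised power = Φ(δ − 1.960) + Φ(−δ − 1.960) = Φ(-0.760) + Φ(-3.160) = 0.2237 + 0.0008 = 0.2245.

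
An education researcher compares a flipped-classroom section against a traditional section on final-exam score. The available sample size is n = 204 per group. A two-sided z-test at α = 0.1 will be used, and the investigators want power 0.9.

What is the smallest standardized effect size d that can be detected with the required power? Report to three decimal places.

Need Φ(δ − 1.645) = 0.9, so δ = 1.645 + 1.282 = 2.926.
(Lower-tail contribution to power is negligible for δ > 0.)
δ = d·√(n/2) ⇒ d = δ/√(n/2) = 2.926/√(204/2) = 0.2898.

d ≈ 0.290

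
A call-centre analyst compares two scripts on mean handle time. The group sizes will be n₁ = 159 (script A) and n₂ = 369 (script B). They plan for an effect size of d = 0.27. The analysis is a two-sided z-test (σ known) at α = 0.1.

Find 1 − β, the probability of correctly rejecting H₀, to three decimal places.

Noncentrality parameter: δ = d / √(1/n₁ + 1/n₂) = 0.27 / √(1/159 + 1/369) = 2.8462
Two-sided α = 0.1 → critical value z_{0.05} = 1.645.
Power = Φ(δ − 1.645) + Φ(−δ − 1.645) = Φ(1.201) + Φ(-4.491) = 0.8852 + 0.0000 = 0.8852.

Power ≈ 0.885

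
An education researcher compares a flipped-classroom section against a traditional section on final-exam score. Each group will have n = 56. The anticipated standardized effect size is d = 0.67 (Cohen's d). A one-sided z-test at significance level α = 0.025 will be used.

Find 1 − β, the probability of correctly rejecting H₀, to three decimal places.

Power ≈ 0.944

Noncentrality parameter: δ = d·√(n/2) = 0.67 × √(56/2) = 3.5453
Critical value for a one-sided test at α = 0.025: z_α = 1.960.
Power = Φ(δ − 1.960) = Φ(1.585) = 0.9436.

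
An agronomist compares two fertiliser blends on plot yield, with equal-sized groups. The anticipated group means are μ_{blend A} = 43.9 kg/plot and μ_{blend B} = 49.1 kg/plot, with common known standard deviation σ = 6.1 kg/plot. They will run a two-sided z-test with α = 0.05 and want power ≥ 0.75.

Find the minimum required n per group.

Standardized effect: d = |μ_{blend A} − μ_{blend B}| / σ = |43.9 − 49.1| / 6.1 = 0.8525
For power 0.75 need Φ(δ − z_{0.025}) = 0.75, so δ = z_{0.025} + z_{0.25} = 1.960 + 0.674 = 2.634.
(The Φ(−δ − z_{α/2}) term is vanishingly small for δ > 0 and is dropped in the standard sample-size formula.)
δ = d·√(n/2) ⇒ n = 2(δ/d)² = 2 × (2.634 / 0.8525)² = 19.10.
Rounding up, n = 20 per group.

n = 20 per group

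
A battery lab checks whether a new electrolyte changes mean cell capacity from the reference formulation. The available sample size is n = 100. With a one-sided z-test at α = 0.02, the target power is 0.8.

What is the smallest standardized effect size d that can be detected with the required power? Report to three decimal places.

d ≈ 0.290

Need Φ(δ − 2.054) = 0.8, so δ = 2.054 + 0.842 = 2.895.
δ = d·√n ⇒ d = δ/√n = 2.895/√100 = 0.2895.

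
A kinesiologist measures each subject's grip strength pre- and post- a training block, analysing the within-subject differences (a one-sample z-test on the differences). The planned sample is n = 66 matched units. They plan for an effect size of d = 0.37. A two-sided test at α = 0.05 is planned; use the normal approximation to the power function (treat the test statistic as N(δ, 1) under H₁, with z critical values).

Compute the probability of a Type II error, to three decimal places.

Noncentrality parameter: λ = d·√n = 0.37 × √66 = 3.0059
Two-sided α = 0.05 → critical value z_{0.025} = 1.960.
Power = Φ(λ − 1.960) + Φ(−λ − 1.960) = Φ(1.046) + Φ(-4.966) = 0.8522 + 0.0000 = 0.8522.
Type II error: β = 1 − power = 1 − 0.8522 = 0.1478.

β ≈ 0.148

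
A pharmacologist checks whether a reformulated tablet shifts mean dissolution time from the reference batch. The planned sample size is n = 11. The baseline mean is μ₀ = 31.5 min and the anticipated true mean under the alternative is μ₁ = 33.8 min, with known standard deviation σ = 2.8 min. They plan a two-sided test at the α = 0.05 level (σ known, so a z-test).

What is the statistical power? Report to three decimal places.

Standardized effect: d = |μ₁ − μ₀| / σ = |33.8 − 31.5| / 2.8 = 0.8214
Noncentrality parameter: δ = d·√n = 0.8214 × √11 = 2.7244
Critical value for a two-sided test at α = 0.05: z_{α/2} = 1.960.
Power = Φ(δ − 1.960) + Φ(−δ − 1.960) = Φ(0.764) + Φ(-4.684) = 0.7777 + 0.0000 = 0.7777.

Power ≈ 0.778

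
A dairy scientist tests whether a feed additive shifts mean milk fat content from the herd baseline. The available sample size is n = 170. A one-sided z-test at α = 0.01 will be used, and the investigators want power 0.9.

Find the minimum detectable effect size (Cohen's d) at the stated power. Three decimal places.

Required noncentrality: δ = z_{0.01} + z_{0.10} = 2.326 + 1.282 = 3.608.
δ = d·√n ⇒ d = δ/√n = 3.608/√170 = 0.2767.

d ≈ 0.277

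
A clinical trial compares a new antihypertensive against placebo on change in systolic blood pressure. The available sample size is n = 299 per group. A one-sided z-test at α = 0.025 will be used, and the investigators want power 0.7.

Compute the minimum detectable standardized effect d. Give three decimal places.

d ≈ 0.203

Need Φ(δ − 1.960) = 0.7, so δ = 1.960 + 0.524 = 2.484.
δ = d·√(n/2) ⇒ d = δ/√(n/2) = 2.484/√(299/2) = 0.2032.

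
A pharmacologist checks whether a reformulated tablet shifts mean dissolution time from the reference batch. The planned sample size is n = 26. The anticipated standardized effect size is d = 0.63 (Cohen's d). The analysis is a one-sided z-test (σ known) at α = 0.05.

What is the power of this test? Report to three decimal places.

Power ≈ 0.942

Noncentrality parameter: δ = d·√n = 0.63 × √26 = 3.2124
Critical value for a one-sided test at α = 0.05: z_α = 1.645.
Power = Φ(δ − 1.645) = Φ(1.568) = 0.9415.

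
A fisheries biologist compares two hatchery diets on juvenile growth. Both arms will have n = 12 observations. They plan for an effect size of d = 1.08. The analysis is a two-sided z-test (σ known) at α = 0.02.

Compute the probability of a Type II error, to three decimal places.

β ≈ 0.375

Noncentrality parameter: δ = d·√(n/2) = 1.08 × √(12/2) = 2.6454
Critical value for a two-sided test at α = 0.02: z_{α/2} = 2.326.
Power = Φ(δ − 2.326) + Φ(−δ − 2.326) = Φ(0.319) + Φ(-4.972) = 0.6252 + 0.0000 = 0.6252.
Type II error: β = 1 − power = 1 − 0.6252 = 0.3748.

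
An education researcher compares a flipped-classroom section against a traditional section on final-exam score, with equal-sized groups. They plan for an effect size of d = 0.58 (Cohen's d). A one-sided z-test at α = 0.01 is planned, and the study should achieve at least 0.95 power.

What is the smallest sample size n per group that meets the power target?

n = 94 per group

Set Φ(δ − 2.326) = 0.95; then δ − 2.326 = Φ⁻¹(0.95) = 1.645, giving δ = 3.971.
δ = d·√(n/2) ⇒ n = 2(δ/d)² = 2 × (3.971 / 0.58)² = 93.76.
Rounding up, n = 94 per group.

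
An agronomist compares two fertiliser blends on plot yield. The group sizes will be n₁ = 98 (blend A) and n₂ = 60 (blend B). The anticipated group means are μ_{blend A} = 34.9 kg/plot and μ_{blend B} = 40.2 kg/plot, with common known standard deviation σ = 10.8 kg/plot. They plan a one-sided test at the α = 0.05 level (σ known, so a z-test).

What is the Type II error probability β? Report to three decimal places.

Standardized effect: d = |μ_{blend A} − μ_{blend B}| / σ = |34.9 − 40.2| / 10.8 = 0.4907
Noncentrality parameter: δ = d / √(1/n₁ + 1/n₂) = 0.4907 / √(1/98 + 1/60) = 2.9937
One-sided α = 0.05 → critical value z_{0.05} = 1.645.
Power = Φ(δ − 1.645) = Φ(1.349) = 0.9113.
Type II error: β = 1 − power = 1 − 0.9113 = 0.0887.

β ≈ 0.089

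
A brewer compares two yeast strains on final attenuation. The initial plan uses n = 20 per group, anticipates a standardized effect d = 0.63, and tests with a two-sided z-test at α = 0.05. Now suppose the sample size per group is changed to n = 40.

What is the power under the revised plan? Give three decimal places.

With n = 40 per group: δ = d·√(n/2) = 0.63 × √(40/2) = 2.8174. Critical value z_{0.025} = 1.960.
Revised power = Φ(δ − 1.960) + Φ(−δ − 1.960) = Φ(0.857) + Φ(-4.777) = 0.8044 + 0.0000 = 0.8044.

Power ≈ 0.804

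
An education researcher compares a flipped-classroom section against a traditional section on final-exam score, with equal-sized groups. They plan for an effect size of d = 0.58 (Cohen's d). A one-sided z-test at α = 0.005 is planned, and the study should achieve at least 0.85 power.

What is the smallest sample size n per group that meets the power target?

Set Φ(δ − 2.576) = 0.85; then δ − 2.576 = Φ⁻¹(0.85) = 1.036, giving δ = 3.612.
δ = d·√(n/2) ⇒ n = 2(δ/d)² = 2 × (3.612 / 0.58)² = 77.58.
Round up to the next whole unit.

n = 78 per group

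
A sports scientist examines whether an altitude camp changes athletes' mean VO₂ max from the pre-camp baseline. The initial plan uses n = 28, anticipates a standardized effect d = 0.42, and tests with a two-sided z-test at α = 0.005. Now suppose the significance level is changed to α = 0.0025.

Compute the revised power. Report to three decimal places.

δ = d·√n = 0.42 × √28 = 2.2224 (unchanged). New critical value: z_{0.0013} = 3.023.
Revised power = Φ(δ − 3.023) + Φ(−δ − 3.023) = Φ(-0.801) + Φ(-5.246) = 0.2116 + 0.0000 = 0.2116.

Power ≈ 0.212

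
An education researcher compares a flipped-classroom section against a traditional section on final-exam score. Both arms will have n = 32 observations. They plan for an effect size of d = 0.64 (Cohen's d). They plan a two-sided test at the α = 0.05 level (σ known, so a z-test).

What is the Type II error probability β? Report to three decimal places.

β ≈ 0.274

Noncentrality parameter: δ = d·√(n/2) = 0.64 × √(32/2) = 2.5600
Critical value for a two-sided test at α = 0.05: z_{α/2} = 1.960.
Power = Φ(δ − 1.960) + Φ(−δ − 1.960) = Φ(0.600) + Φ(-4.520) = 0.7258 + 0.0000 = 0.7258.
Type II error: β = 1 − power = 1 − 0.7258 = 0.2742.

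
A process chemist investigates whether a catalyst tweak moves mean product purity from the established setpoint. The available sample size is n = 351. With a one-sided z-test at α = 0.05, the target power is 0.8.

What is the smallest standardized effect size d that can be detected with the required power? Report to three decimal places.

Required noncentrality: δ = z_{0.05} + z_{0.20} = 1.645 + 0.842 = 2.486.
δ = d·√n ⇒ d = δ/√n = 2.486/√351 = 0.1327.

d ≈ 0.133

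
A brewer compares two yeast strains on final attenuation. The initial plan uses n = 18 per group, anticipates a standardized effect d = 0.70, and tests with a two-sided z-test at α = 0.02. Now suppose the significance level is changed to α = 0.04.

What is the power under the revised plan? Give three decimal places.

δ = d·√(n/2) = 0.70 × √(18/2) = 2.1000 (unchanged). New critical value: z_{0.02} = 2.054.
Revised power = Φ(δ − 2.054) + Φ(−δ − 2.054) = Φ(0.046) + Φ(-4.154) = 0.5184 + 0.0000 = 0.5185.

Power ≈ 0.518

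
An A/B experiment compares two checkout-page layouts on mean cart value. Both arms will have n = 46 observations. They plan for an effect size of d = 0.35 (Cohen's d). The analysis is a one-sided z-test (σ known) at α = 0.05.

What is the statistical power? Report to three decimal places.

Noncentrality parameter: δ = d·√(n/2) = 0.35 × √(46/2) = 1.6785
One-sided α = 0.05 → critical value z_{0.05} = 1.645.
Power = P(Z > 1.645 − δ) = Φ(0.034) = 0.5134.

Power ≈ 0.513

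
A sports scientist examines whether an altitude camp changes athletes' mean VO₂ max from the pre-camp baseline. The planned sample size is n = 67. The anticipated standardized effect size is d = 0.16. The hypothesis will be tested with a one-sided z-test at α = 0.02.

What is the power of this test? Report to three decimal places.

Power ≈ 0.228

Noncentrality parameter: δ = d·√n = 0.16 × √67 = 1.3097
Critical value for a one-sided test at α = 0.02: z_α = 2.054.
Power = P(Z > 2.054 − δ) = Φ(-0.744) = 0.2284.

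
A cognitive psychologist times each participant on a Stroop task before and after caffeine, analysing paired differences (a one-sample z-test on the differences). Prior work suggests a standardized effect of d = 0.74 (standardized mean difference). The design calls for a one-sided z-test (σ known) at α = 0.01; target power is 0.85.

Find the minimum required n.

n = 21

Set Φ(δ − 2.326) = 0.85; then δ − 2.326 = Φ⁻¹(0.85) = 1.036, giving δ = 3.363.
δ = d·√n ⇒ n = (δ/d)² = (3.363 / 0.74)² = 20.65.
Rounding up, n = 21.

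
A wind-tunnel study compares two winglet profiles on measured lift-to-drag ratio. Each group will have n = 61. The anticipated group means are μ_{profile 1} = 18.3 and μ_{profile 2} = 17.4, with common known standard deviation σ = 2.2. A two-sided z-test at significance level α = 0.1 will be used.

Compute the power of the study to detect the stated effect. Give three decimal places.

Power ≈ 0.731

Standardized effect: d = |μ_{profile 1} − μ_{profile 2}| / σ = |18.3 − 17.4| / 2.2 = 0.4091
Noncentrality parameter: δ = d·√(n/2) = 0.4091 × √(61/2) = 2.2593
Two-sided α = 0.1 → critical value z_{0.05} = 1.645.
Power = Φ(δ − 1.645) + Φ(−δ − 1.645) = Φ(0.614) + Φ(-3.904) = 0.7305 + 0.0000 = 0.7306.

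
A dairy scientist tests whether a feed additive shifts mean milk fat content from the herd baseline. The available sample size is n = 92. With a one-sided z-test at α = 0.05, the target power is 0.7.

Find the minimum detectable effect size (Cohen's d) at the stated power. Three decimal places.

d ≈ 0.226

Required noncentrality: δ = z_{0.05} + z_{0.30} = 1.645 + 0.524 = 2.169.
δ = d·√n ⇒ d = δ/√n = 2.169/√92 = 0.2262.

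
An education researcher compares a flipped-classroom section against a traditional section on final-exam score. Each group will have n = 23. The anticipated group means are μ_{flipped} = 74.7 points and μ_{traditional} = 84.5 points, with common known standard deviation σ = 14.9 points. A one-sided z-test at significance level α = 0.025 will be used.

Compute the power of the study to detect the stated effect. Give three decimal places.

Standardized effect: d = |μ_{flipped} − μ_{traditional}| / σ = |74.7 − 84.5| / 14.9 = 0.6577
Noncentrality parameter: δ = d·√(n/2) = 0.6577 × √(23/2) = 2.2304
Critical value for a one-sided test at α = 0.025: z_α = 1.960.
Power = Φ(δ − 1.960) = Φ(0.270) = 0.6066.

Power ≈ 0.607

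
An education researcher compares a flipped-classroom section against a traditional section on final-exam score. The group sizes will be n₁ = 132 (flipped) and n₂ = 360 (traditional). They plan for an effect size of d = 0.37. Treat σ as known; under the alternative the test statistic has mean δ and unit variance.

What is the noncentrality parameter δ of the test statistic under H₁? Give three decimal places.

The noncentrality parameter scales effect size by the design's sample-size factor: δ = d / √(1/n₁ + 1/n₂) = 0.37 / √(1/132 + 1/360) = 3.6363

δ ≈ 3.636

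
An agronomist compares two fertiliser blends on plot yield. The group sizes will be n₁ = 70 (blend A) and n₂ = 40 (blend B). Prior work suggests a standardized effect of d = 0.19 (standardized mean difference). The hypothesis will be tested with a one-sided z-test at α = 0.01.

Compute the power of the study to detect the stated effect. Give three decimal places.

Noncentrality parameter: δ = d / √(1/n₁ + 1/n₂) = 0.19 / √(1/70 + 1/40) = 0.9586
Critical value for a one-sided test at α = 0.01: z_α = 2.326.
Power = P(Z > 2.326 − δ) = Φ(-1.368) = 0.0857.

Power ≈ 0.086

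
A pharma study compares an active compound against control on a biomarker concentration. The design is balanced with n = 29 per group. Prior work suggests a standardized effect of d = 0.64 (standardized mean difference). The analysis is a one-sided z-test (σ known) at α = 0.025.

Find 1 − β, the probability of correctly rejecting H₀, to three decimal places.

Power ≈ 0.683

Noncentrality parameter: δ = d·√(n/2) = 0.64 × √(29/2) = 2.4370
One-sided α = 0.025 → critical value z_{0.025} = 1.960.
Power = Φ(δ − 1.960) = Φ(0.477) = 0.6833.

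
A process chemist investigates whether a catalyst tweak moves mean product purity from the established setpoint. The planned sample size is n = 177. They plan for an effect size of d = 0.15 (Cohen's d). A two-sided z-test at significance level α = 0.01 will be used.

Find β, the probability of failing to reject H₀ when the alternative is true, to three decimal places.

Noncentrality parameter: δ = d·√n = 0.15 × √177 = 1.9956
Two-sided α = 0.01 → critical value z_{0.005} = 2.576.
Power = Φ(δ − 2.576) + Φ(−δ − 2.576) = Φ(-0.580) + Φ(-4.571) = 0.2809 + 0.0000 = 0.2809.
Type II error: β = 1 − power = 1 − 0.2809 = 0.7191.

β ≈ 0.719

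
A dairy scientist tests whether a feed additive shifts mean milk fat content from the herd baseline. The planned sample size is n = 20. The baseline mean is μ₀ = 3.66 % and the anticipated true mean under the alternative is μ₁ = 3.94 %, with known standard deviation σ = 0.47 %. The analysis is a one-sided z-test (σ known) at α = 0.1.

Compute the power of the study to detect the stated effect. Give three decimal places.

Standardized effect: d = |μ₁ − μ₀| / σ = |3.94 − 3.66| / 0.47 = 0.5957
Noncentrality parameter: δ = d·√n = 0.5957 × √20 = 2.6643
Critical value for a one-sided test at α = 0.1: z_α = 1.282.
Power = Φ(δ − 1.282) = Φ(1.383) = 0.9166.

Power ≈ 0.917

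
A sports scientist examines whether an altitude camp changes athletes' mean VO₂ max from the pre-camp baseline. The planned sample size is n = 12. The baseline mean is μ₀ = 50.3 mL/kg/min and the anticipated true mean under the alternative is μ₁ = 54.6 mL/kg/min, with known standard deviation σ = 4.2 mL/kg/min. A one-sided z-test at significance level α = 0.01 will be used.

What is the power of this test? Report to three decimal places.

Power ≈ 0.889

Standardized effect: d = |μ₁ − μ₀| / σ = |54.6 − 50.3| / 4.2 = 1.0238
Noncentrality parameter: δ = d·√n = 1.0238 × √12 = 3.5466
Critical value for a one-sided test at α = 0.01: z_α = 2.326.
Power = P(Z > 2.326 − δ) = Φ(1.220) = 0.8888.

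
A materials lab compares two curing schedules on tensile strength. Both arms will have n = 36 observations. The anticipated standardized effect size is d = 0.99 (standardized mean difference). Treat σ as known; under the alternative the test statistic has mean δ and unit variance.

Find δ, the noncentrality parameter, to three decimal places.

δ = d·√(n/2) = 0.99 × √(36/2) = 4.2002

δ ≈ 4.200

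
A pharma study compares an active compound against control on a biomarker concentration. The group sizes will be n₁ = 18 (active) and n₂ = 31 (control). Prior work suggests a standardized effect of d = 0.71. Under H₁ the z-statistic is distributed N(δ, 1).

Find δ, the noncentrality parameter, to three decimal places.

δ = d / √(1/n₁ + 1/n₂) = 0.71 / √(1/18 + 1/31) = 2.3959

δ ≈ 2.396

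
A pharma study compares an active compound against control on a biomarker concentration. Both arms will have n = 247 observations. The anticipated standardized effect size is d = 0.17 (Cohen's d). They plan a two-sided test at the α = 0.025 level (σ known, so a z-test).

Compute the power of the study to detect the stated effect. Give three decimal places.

Power ≈ 0.362

Noncentrality parameter: δ = d·√(n/2) = 0.17 × √(247/2) = 1.8892
Two-sided α = 0.025 → critical value z_{0.0125} = 2.241.
Power = Φ(δ − 2.241) + Φ(−δ − 2.241) = Φ(-0.352) + Φ(-4.131) = 0.3624 + 0.0000 = 0.3624.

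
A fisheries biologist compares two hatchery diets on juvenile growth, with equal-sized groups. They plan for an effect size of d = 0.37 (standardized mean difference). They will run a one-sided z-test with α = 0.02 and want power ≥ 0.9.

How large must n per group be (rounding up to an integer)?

n = 163 per group

Set Φ(δ − 2.054) = 0.9; then δ − 2.054 = Φ⁻¹(0.9) = 1.282, giving δ = 3.335.
δ = d·√(n/2) ⇒ n = 2(δ/d)² = 2 × (3.335 / 0.37)² = 162.52.
Round up to the next whole unit.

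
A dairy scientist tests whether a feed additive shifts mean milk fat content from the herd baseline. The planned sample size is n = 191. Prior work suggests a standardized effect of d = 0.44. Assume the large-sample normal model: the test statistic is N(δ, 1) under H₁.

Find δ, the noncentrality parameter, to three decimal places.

δ ≈ 6.081

The noncentrality parameter scales effect size by the design's sample-size factor: δ = d·√n = 0.44 × √191 = 6.0809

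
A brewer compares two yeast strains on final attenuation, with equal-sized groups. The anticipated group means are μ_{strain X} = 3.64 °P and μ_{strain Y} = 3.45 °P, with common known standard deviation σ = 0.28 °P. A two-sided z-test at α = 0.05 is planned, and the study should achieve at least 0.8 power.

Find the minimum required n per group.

n = 35 per group

Standardized effect: d = |μ_{strain X} − μ_{strain Y}| / σ = |3.64 − 3.45| / 0.28 = 0.6786
Set Φ(δ − 1.960) = 0.8; then δ − 1.960 = Φ⁻¹(0.8) = 0.842, giving δ = 2.802.
(For δ > 0 the lower-tail rejection region contributes negligibly to power, so the one-term inversion is standard.)
δ = d·√(n/2) ⇒ n = 2(δ/d)² = 2 × (2.802 / 0.6786)² = 34.09.
Rounding up, n = 35 per group.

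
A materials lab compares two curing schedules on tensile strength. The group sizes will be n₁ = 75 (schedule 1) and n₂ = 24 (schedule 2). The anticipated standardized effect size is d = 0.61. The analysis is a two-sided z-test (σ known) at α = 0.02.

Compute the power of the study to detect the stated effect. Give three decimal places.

Power ≈ 0.608

Noncentrality parameter: δ = d / √(1/n₁ + 1/n₂) = 0.61 / √(1/75 + 1/24) = 2.6010
Two-sided α = 0.02 → critical value z_{0.01} = 2.326.
Power = Φ(δ − 2.326) + Φ(−δ − 2.326) = Φ(0.275) + Φ(-4.927) = 0.6082 + 0.0000 = 0.6082.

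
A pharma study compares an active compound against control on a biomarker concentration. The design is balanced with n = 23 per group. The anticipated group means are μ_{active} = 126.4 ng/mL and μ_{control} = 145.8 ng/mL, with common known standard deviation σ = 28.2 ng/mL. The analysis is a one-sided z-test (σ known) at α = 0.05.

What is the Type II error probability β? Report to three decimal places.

β ≈ 0.246

Standardized effect: d = |μ_{active} − μ_{control}| / σ = |126.4 − 145.8| / 28.2 = 0.6879
Noncentrality parameter: δ = d·√(n/2) = 0.6879 × √(23/2) = 2.3329
Critical value for a one-sided test at α = 0.05: z_α = 1.645.
Power = Φ(δ − 1.645) = Φ(0.688) = 0.7543.
Type II error: β = 1 − power = 1 − 0.7543 = 0.2457.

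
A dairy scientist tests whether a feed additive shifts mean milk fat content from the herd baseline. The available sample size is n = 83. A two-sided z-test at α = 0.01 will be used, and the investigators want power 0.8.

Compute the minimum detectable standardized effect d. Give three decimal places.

d ≈ 0.375

Required noncentrality: δ = z_{0.005} + z_{0.20} = 2.576 + 0.842 = 3.417.
(Lower-tail contribution to power is negligible for δ > 0.)
δ = d·√n ⇒ d = δ/√n = 3.417/√83 = 0.3751.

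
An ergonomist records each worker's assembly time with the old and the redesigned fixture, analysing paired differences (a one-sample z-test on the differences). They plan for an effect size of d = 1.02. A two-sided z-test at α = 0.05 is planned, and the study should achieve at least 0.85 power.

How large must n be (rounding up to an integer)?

n = 9

For power 0.85 need Φ(δ − z_{0.025}) = 0.85, so δ = z_{0.025} + z_{0.15} = 1.960 + 1.036 = 2.996.
(The Φ(−δ − z_{α/2}) term is vanishingly small for δ > 0 and is dropped in the standard sample-size formula.)
δ = d·√n ⇒ n = (δ/d)² = (2.996 / 1.02)² = 8.63.
Rounding up, n = 9.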